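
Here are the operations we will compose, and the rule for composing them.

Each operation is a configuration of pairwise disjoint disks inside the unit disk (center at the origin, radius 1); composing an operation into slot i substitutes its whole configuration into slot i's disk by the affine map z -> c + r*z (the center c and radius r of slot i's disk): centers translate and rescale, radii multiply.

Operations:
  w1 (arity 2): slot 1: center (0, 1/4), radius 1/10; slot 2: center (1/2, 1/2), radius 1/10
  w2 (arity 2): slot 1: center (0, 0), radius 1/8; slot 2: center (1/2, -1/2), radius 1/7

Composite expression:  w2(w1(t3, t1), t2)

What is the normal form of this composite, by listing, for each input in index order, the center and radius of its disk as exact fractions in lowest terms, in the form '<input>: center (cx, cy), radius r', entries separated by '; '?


Affine substitution under w2: radii multiply and t-centers shift.
input t3: applying the 2 nested substitutions gives center (0, 1/32), radius 1/80
input t1: applying the 2 nested substitutions gives center (1/16, 1/16), radius 1/80
input t2: applying the 1 nested substitution gives center (1/2, -1/2), radius 1/7

t1: center (1/16, 1/16), radius 1/80; t2: center (1/2, -1/2), radius 1/7; t3: center (0, 1/32), radius 1/80


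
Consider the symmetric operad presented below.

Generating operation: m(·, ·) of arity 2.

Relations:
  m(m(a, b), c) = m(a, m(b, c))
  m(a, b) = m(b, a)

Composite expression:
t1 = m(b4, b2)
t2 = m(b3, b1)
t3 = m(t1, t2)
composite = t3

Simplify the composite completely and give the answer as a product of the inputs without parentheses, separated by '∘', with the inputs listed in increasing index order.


Any arrangement under m is one operation, so sort the b-inputs.
m(b4, b2) linearizes to b4 ∘ b2
m(b3, b1) linearizes to b3 ∘ b1
m(m(b4, b2), m(b3, b1)) linearizes to b4 ∘ b2 ∘ b3 ∘ b1
commutativity sorts the factors: b1 ∘ b2 ∘ b3 ∘ b4

b1 ∘ b2 ∘ b3 ∘ b4


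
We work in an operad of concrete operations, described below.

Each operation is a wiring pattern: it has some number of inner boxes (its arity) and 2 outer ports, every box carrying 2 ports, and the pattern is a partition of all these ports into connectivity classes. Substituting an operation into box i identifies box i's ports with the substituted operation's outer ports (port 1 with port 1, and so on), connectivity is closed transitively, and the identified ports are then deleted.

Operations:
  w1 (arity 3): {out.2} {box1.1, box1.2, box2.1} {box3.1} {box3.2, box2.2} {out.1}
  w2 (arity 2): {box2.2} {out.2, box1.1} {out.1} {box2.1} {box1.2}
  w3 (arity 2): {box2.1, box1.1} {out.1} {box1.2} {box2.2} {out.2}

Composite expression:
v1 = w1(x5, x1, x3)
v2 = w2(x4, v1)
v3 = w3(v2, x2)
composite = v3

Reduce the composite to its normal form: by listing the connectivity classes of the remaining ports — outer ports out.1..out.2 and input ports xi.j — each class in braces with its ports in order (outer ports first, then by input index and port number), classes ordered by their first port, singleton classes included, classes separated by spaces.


Two ports join when wires chain via w3-identified ports.
w1 over (x5, x1, x3) gives {out.1} {out.2} {x1.1, x5.1, x5.2} {x1.2, x3.2} {x3.1}, out.j being that stage's outer ports
w2 over (x4, x5, x1, x3) gives {out.1} {out.2, x4.1} {x1.1, x5.1, x5.2} {x1.2, x3.2} {x3.1} {x4.2}, out.j being that stage's outer ports
w3 over (x4, x5, x1, x3, x2) gives {out.1} {out.2} {x1.1, x5.1, x5.2} {x1.2, x3.2} {x2.1} {x2.2} {x3.1} {x4.1} {x4.2}, out.j being that stage's outer ports

{out.1} {out.2} {x1.1, x5.1, x5.2} {x1.2, x3.2} {x2.1} {x2.2} {x3.1} {x4.1} {x4.2}


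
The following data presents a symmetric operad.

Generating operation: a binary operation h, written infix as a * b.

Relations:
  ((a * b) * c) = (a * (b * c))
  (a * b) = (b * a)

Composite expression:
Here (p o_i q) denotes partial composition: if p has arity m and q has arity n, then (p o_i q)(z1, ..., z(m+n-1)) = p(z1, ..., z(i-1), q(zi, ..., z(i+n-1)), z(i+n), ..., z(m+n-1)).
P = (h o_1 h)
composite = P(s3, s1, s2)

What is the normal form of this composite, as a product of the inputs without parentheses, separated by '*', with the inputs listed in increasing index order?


s1 * s2 * s3

Key point: h commutes, so take the s-inputs in any fixed order.
(s3 * s1) unparenthesizes to s3 * s1
((s3 * s1) * s2) unparenthesizes to s3 * s1 * s2
sorting the factors by input index: s1 * s2 * s3


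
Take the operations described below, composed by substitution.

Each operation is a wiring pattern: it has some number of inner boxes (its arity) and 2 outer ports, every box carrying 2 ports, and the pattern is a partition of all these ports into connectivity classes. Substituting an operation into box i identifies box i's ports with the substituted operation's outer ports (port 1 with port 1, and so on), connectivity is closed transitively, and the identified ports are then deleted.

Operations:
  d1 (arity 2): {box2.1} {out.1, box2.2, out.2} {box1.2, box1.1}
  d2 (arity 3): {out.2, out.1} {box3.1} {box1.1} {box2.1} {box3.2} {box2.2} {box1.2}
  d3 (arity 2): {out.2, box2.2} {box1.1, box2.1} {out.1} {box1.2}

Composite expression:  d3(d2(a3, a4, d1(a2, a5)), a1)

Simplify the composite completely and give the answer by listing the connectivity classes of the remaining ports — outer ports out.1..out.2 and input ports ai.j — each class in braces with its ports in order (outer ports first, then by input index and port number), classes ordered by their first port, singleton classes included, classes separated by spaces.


{out.1} {out.2, a1.2} {a1.1} {a2.1, a2.2} {a3.1} {a3.2} {a4.1} {a4.2} {a5.1} {a5.2}

Treat the ports identified at d3 as solder joints: merge, then drop.
after d1, the pattern on (a2, a5) reads {out.1, out.2, a5.2} {a2.1, a2.2} {a5.1} (out.j = its outer ports)
after d2, the pattern on (a3, a4, a2, a5) reads {out.1, out.2} {a2.1, a2.2} {a3.1} {a3.2} {a4.1} {a4.2} {a5.1} {a5.2} (out.j = its outer ports)
after d3, the pattern on (a3, a4, a2, a5, a1) reads {out.1} {out.2, a1.2} {a1.1} {a2.1, a2.2} {a3.1} {a3.2} {a4.1} {a4.2} {a5.1} {a5.2} (out.j = its outer ports)


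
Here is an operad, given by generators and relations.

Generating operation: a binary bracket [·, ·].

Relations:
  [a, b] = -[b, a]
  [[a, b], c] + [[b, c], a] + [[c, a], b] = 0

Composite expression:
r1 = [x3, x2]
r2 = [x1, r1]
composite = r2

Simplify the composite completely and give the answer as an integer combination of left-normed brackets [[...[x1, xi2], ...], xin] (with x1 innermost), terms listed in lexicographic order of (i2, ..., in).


-[[x1, x2], x3] + [[x1, x3], x2]

A multilinear Lie element is pinned by x1-initial words (x1 innermost).
Composite bracket: [x1, [x3, x2]]
The bracket unfolds into 4 signed words via [a, b] = ab - ba (2^2 = 4).
Keep just the words that open with x1:
  word x1x2x3 has sign -1, contributing -[[x1, x2], x3]
  word x1x3x2 has sign +1, contributing +[[x1, x3], x2]


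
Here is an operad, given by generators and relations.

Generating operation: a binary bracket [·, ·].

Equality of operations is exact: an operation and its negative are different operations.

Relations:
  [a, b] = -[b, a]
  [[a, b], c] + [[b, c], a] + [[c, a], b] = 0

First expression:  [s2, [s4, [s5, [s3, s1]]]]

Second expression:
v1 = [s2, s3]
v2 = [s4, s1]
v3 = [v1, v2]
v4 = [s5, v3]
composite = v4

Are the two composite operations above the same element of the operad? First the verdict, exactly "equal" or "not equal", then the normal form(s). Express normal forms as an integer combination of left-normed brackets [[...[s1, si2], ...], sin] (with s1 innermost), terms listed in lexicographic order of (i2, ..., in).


not equal; the first gives [[[[s1, s3], s5], s4], s2] and the second -[[[[s1, s4], s2], s3], s5] + [[[[s1, s4], s3], s2], s5]

Reducing the first expression gives [[[[s1, s3], s5], s4], s2]
Reducing the second expression gives -[[[[s1, s4], s2], s3], s5] + [[[[s1, s4], s3], s2], s5]
They disagree, so not equal.


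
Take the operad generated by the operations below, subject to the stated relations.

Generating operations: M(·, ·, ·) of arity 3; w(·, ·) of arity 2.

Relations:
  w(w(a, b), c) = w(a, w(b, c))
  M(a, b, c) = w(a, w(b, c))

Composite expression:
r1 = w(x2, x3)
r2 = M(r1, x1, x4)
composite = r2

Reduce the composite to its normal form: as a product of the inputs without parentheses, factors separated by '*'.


x2 * x3 * x1 * x4

Every regrouping of M is equal, so read the x-inputs in written order.
w(x2, x3) collapses to x2 * x3
M(w(x2, x3), x1, x4) collapses to x2 * x3 * x1 * x4


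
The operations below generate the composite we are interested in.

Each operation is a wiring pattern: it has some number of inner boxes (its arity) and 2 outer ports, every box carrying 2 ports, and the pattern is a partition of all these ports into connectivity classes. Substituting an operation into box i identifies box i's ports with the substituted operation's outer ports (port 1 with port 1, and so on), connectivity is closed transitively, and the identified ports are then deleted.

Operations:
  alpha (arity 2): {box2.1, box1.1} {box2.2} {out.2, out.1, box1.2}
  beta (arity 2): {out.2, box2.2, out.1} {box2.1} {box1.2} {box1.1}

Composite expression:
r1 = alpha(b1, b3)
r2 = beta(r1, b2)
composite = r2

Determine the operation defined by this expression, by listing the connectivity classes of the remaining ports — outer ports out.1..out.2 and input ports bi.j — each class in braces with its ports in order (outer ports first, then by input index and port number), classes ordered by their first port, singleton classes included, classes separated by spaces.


{out.1, out.2, b2.2} {b1.1, b3.1} {b1.2} {b2.1} {b3.2}

Two ports join when wires chain via beta-identified ports.
stage alpha: inputs (b1, b3), connectivity {out.1, out.2, b1.2} {b1.1, b3.1} {b3.2}, out.j its boundary
stage beta: inputs (b1, b3, b2), connectivity {out.1, out.2, b2.2} {b1.1, b3.1} {b1.2} {b2.1} {b3.2}, out.j its boundary


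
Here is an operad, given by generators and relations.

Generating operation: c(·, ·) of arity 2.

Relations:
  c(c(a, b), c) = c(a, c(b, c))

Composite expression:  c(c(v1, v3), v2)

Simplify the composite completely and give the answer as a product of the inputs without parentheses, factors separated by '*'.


All parenthesizations of c agree; list the v-inputs left to right.
c(v1, v3) flattens to v1 * v3
c(c(v1, v3), v2) flattens to v1 * v3 * v2

v1 * v3 * v2


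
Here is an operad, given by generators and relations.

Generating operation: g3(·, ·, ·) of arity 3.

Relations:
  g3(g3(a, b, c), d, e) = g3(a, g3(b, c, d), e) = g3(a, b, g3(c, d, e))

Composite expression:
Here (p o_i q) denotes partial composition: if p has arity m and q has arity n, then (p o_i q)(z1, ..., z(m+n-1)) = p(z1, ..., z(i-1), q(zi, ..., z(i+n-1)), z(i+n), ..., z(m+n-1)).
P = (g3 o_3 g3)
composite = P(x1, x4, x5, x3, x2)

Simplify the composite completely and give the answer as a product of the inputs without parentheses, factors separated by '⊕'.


x1 ⊕ x4 ⊕ x5 ⊕ x3 ⊕ x2

Key point: g3 is associative — brackets drop, the x-order remains.
g3(x5, x3, x2) collapses to x5 ⊕ x3 ⊕ x2
g3(x1, x4, g3(x5, x3, x2)) collapses to x1 ⊕ x4 ⊕ x5 ⊕ x3 ⊕ x2


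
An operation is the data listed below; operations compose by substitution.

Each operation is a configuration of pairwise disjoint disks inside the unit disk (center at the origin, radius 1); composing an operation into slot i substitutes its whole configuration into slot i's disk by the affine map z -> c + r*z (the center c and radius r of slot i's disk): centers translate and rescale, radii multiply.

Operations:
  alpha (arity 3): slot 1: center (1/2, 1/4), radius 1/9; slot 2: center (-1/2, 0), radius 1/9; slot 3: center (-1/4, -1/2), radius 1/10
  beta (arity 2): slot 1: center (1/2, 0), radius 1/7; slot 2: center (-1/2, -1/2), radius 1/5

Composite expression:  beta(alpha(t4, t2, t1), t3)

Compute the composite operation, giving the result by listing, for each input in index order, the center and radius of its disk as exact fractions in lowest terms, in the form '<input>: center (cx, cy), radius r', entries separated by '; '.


Affine substitution under beta: radii multiply and t-centers shift.
input t4: composing its 2 substitution steps yields center (4/7, 1/28), radius 1/63
input t2: composing its 2 substitution steps yields center (3/7, 0), radius 1/63
input t1: composing its 2 substitution steps yields center (13/28, -1/14), radius 1/70
input t3: composing its 1 substitution step yields center (-1/2, -1/2), radius 1/5

t1: center (13/28, -1/14), radius 1/70; t2: center (3/7, 0), radius 1/63; t3: center (-1/2, -1/2), radius 1/5; t4: center (4/7, 1/28), radius 1/63


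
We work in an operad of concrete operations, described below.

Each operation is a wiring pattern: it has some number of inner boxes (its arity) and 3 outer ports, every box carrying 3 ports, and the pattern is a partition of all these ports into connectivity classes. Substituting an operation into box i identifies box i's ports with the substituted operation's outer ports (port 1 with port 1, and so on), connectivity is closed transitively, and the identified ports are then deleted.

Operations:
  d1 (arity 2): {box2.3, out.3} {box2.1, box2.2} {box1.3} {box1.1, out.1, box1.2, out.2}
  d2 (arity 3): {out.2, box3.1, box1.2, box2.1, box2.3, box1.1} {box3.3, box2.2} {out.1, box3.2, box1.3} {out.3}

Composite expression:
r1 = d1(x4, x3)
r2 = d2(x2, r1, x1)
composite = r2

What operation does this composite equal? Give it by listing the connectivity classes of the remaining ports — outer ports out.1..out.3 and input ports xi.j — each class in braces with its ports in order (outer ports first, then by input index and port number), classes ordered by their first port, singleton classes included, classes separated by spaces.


{out.1, x1.2, x2.3} {out.2, x1.1, x1.3, x2.1, x2.2, x3.3, x4.1, x4.2} {out.3} {x3.1, x3.2} {x4.3}

Connectivity passes through glued d2-boundaries; trace each wire chain.
the subtree at d1 composes to {out.1, out.2, x4.1, x4.2} {out.3, x3.3} {x3.1, x3.2} {x4.3} on (x4, x3); out.j = own outer ports
the subtree at d2 composes to {out.1, x1.2, x2.3} {out.2, x1.1, x1.3, x2.1, x2.2, x3.3, x4.1, x4.2} {out.3} {x3.1, x3.2} {x4.3} on (x2, x4, x3, x1); out.j = own outer ports


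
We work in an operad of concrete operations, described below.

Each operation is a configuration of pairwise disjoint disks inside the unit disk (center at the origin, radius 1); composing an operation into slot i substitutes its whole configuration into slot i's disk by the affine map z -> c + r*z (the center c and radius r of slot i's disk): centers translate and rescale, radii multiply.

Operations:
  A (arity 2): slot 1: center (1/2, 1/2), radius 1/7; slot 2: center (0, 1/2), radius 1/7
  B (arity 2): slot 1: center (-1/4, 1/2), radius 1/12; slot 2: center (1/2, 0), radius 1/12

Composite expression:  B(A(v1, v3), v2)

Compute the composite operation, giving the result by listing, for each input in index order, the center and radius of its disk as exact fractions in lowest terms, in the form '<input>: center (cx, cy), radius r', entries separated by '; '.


v1: center (-5/24, 13/24), radius 1/84; v2: center (1/2, 0), radius 1/12; v3: center (-1/4, 13/24), radius 1/84

Nesting under B composes maps z -> c + r*z down each v-path.
input v1: applying the 2 nested substitutions gives center (-5/24, 13/24), radius 1/84
input v3: applying the 2 nested substitutions gives center (-1/4, 13/24), radius 1/84
input v2: applying the 1 nested substitution gives center (1/2, 0), radius 1/12


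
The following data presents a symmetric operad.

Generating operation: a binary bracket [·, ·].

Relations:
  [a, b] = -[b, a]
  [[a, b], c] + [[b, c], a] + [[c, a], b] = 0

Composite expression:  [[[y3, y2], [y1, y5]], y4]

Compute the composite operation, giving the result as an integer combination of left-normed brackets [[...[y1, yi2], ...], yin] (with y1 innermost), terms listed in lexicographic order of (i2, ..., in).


[[[[y1, y5], y2], y3], y4] - [[[[y1, y5], y3], y2], y4]


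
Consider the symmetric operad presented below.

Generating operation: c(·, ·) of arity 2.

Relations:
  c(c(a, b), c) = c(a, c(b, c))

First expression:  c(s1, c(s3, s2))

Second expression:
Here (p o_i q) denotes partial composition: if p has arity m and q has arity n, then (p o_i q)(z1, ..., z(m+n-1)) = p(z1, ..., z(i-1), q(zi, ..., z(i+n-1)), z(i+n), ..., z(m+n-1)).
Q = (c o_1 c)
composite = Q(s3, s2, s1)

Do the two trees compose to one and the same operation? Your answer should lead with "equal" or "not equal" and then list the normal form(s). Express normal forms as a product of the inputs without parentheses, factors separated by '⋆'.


The first expression, normalized: s1 ⋆ s3 ⋆ s2
The second expression, normalized: s3 ⋆ s2 ⋆ s1
No match — not equal.

not equal — first s1 ⋆ s3 ⋆ s2, second s3 ⋆ s2 ⋆ s1


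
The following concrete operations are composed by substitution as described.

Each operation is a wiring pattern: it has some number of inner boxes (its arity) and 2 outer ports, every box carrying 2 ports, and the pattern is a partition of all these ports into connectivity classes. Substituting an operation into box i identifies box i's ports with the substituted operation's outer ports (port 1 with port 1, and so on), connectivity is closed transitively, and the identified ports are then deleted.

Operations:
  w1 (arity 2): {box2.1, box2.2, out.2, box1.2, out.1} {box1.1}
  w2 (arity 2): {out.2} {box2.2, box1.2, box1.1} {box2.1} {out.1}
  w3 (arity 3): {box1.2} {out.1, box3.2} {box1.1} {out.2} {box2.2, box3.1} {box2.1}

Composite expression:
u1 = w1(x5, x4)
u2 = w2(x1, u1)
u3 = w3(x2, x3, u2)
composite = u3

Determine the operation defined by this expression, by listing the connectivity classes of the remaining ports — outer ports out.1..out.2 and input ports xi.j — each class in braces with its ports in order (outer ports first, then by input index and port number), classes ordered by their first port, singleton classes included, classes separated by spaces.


{out.1} {out.2} {x1.1, x1.2, x4.1, x4.2, x5.2} {x2.1} {x2.2} {x3.1} {x3.2} {x5.1}

Treat the ports identified at w3 as solder joints: merge, then drop.
composing w1 on (x5, x4), with out.j its own outer ports: {out.1, out.2, x4.1, x4.2, x5.2} {x5.1}
composing w2 on (x1, x5, x4), with out.j its own outer ports: {out.1} {out.2} {x1.1, x1.2, x4.1, x4.2, x5.2} {x5.1}
composing w3 on (x2, x3, x1, x5, x4), with out.j its own outer ports: {out.1} {out.2} {x1.1, x1.2, x4.1, x4.2, x5.2} {x2.1} {x2.2} {x3.1} {x3.2} {x5.1}


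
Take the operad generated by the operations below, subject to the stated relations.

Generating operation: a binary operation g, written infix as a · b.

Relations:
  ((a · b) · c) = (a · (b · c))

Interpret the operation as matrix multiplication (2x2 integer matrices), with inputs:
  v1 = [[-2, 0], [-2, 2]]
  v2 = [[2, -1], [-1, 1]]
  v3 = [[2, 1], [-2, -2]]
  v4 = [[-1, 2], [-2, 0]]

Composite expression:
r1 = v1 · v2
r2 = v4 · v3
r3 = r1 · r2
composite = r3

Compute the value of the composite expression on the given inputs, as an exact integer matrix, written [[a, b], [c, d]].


[[16, 16], [20, 22]]

(v1 · v2) = [[-4, 2], [-6, 4]]
(v4 · v3) = [[-6, -5], [-4, -2]]
((v1 · v2) · (v4 · v3)) = [[16, 16], [20, 22]]


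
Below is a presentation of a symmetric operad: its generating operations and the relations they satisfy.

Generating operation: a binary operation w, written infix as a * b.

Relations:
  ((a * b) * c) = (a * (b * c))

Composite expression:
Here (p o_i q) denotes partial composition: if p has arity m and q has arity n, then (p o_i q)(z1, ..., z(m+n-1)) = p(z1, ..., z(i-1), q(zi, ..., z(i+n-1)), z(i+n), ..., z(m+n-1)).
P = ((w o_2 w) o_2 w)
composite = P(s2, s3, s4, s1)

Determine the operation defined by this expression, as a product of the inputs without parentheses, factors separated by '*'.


s2 * s3 * s4 * s1


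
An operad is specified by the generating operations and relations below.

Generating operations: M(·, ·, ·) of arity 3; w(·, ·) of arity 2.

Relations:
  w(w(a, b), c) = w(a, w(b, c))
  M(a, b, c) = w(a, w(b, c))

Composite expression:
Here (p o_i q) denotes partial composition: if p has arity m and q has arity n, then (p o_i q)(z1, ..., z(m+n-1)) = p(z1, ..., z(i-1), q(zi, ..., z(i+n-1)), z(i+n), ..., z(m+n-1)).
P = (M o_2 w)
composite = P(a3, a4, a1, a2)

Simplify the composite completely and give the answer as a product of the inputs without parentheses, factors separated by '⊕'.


Every regrouping of M is equal, so read the a-inputs in written order.
w(a4, a1) collapses to a4 ⊕ a1
M(a3, w(a4, a1), a2) collapses to a3 ⊕ a4 ⊕ a1 ⊕ a2

a3 ⊕ a4 ⊕ a1 ⊕ a2


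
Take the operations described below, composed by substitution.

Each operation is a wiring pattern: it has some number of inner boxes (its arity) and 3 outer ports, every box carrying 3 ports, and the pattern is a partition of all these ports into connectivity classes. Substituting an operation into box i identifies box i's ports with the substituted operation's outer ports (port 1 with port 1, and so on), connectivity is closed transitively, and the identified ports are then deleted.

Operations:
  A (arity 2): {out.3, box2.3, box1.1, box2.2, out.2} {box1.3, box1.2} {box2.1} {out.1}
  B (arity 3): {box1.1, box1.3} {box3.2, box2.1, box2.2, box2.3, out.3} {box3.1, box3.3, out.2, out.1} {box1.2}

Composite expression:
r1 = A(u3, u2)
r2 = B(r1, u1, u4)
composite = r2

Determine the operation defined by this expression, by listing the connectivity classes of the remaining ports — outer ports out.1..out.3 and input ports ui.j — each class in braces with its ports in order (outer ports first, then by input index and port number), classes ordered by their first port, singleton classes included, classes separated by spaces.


After gluing at B, chains via deleted ports link the u-ports.
stage A: inputs (u3, u2), connectivity {out.1} {out.2, out.3, u2.2, u2.3, u3.1} {u2.1} {u3.2, u3.3}, out.j its boundary
stage B: inputs (u3, u2, u1, u4), connectivity {out.1, out.2, u4.1, u4.3} {out.3, u1.1, u1.2, u1.3, u4.2} {u2.1} {u2.2, u2.3, u3.1} {u3.2, u3.3}, out.j its boundary

{out.1, out.2, u4.1, u4.3} {out.3, u1.1, u1.2, u1.3, u4.2} {u2.1} {u2.2, u2.3, u3.1} {u3.2, u3.3}


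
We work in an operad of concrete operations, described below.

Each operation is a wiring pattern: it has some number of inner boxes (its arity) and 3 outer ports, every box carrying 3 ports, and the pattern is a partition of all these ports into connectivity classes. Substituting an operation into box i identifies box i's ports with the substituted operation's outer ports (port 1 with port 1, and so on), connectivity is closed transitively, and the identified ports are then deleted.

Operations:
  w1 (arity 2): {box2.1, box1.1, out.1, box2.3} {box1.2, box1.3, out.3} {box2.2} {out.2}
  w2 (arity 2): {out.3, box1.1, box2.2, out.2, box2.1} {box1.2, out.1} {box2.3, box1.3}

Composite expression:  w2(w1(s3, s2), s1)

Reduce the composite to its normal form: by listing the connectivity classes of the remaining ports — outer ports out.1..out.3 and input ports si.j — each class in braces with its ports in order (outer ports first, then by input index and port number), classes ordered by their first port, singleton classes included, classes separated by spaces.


{out.1} {out.2, out.3, s1.1, s1.2, s2.1, s2.3, s3.1} {s1.3, s3.2, s3.3} {s2.2}

Two ports join when wires chain via w2-identified ports.
the subtree at w1 composes to {out.1, s2.1, s2.3, s3.1} {out.2} {out.3, s3.2, s3.3} {s2.2} on (s3, s2); out.j = own outer ports
the subtree at w2 composes to {out.1} {out.2, out.3, s1.1, s1.2, s2.1, s2.3, s3.1} {s1.3, s3.2, s3.3} {s2.2} on (s3, s2, s1); out.j = own outer ports


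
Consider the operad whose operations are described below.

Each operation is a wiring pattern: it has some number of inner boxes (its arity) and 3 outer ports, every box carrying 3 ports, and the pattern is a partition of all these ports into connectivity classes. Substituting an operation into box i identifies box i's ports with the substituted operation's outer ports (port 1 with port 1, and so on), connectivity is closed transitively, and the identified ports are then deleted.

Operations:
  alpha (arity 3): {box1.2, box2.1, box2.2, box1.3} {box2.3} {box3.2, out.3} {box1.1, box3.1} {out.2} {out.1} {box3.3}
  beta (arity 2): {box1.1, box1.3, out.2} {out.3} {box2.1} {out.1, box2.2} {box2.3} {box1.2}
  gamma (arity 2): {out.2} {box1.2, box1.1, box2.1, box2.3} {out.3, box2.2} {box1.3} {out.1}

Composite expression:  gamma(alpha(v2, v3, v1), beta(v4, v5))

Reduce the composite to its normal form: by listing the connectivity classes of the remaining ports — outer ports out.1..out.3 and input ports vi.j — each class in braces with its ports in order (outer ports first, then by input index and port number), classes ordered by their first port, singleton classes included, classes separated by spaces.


{out.1} {out.2} {out.3, v4.1, v4.3} {v1.1, v2.1} {v1.2} {v1.3} {v2.2, v2.3, v3.1, v3.2} {v3.3} {v4.2} {v5.1} {v5.2} {v5.3}

Reachability decides: close wires over gamma-identified ports.
alpha over (v2, v3, v1) gives {out.1} {out.2} {out.3, v1.2} {v1.1, v2.1} {v1.3} {v2.2, v2.3, v3.1, v3.2} {v3.3}, out.j being that stage's outer ports
beta over (v4, v5) gives {out.1, v5.2} {out.2, v4.1, v4.3} {out.3} {v4.2} {v5.1} {v5.3}, out.j being that stage's outer ports
gamma over (v2, v3, v1, v4, v5) gives {out.1} {out.2} {out.3, v4.1, v4.3} {v1.1, v2.1} {v1.2} {v1.3} {v2.2, v2.3, v3.1, v3.2} {v3.3} {v4.2} {v5.1} {v5.2} {v5.3}, out.j being that stage's outer ports


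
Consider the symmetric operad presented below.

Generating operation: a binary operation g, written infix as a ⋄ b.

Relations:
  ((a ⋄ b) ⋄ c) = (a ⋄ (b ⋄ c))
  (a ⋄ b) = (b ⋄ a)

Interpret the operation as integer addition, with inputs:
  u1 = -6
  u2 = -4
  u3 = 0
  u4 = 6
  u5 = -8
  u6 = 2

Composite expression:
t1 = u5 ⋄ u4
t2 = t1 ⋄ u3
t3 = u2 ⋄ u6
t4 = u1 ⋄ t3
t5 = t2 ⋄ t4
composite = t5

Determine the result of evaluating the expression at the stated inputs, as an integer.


-10

(u5 ⋄ u4) = -2
((u5 ⋄ u4) ⋄ u3) = -2
(u2 ⋄ u6) = -2
(u1 ⋄ (u2 ⋄ u6)) = -8
(((u5 ⋄ u4) ⋄ u3) ⋄ (u1 ⋄ (u2 ⋄ u6))) = -10


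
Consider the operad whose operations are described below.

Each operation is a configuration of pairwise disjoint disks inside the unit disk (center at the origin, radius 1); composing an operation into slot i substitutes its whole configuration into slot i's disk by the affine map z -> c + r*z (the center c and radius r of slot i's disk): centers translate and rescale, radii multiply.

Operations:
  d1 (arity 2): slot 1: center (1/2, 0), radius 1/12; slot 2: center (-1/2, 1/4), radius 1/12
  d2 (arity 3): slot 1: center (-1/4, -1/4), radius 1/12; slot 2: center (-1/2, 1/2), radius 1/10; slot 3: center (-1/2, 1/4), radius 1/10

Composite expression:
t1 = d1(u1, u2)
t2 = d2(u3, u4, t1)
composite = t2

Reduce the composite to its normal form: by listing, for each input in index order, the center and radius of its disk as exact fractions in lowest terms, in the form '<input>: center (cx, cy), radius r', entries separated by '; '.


u1: center (-9/20, 1/4), radius 1/120; u2: center (-11/20, 11/40), radius 1/120; u3: center (-1/4, -1/4), radius 1/12; u4: center (-1/2, 1/2), radius 1/10

Each u-disk chains the slot maps above it in d2; radii multiply.
u3: after 1 affine step, its disk has center (-1/4, -1/4), radius 1/12
u4: after 1 affine step, its disk has center (-1/2, 1/2), radius 1/10
u1: after 2 affine steps, its disk has center (-9/20, 1/4), radius 1/120
u2: after 2 affine steps, its disk has center (-11/20, 11/40), radius 1/120


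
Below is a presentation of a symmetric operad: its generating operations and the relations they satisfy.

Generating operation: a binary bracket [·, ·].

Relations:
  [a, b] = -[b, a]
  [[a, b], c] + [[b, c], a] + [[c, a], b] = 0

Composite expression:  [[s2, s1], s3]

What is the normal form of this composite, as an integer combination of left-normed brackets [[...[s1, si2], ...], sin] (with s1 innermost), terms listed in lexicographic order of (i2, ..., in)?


-[[s1, s2], s3]

Antisymmetry and Jacobi reduce to s1-anchored left-normed brackets.
Composite bracket: [[s2, s1], s3]
The bracket unfolds into 4 signed words via [a, b] = ab - ba (2^2 = 4).
Collect the words opening with s1:
  from s1s2s3, sign -1: term -[[s1, s2], s3]


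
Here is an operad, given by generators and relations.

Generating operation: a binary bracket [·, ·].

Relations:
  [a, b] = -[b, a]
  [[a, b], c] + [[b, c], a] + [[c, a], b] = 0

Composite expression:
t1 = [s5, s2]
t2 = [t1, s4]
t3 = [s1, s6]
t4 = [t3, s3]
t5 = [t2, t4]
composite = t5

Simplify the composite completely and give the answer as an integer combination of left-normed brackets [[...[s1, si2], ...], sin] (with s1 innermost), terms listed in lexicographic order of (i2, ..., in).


[[[[[s1, s6], s3], s2], s5], s4] - [[[[[s1, s6], s3], s4], s2], s5] + [[[[[s1, s6], s3], s4], s5], s2] - [[[[[s1, s6], s3], s5], s2], s4]

Expand each bracket as ab - ba; the s1-initial words give the coefficients.
Composite bracket: [[[s5, s2], s4], [[s1, s6], s3]]
The bracket unfolds into 32 signed words via [a, b] = ab - ba (2^5 = 32).
The s1-initial words carry the normal form:
  s1s6s3s2s5s4 (sign +1) contributes +[[[[[s1, s6], s3], s2], s5], s4]
  s1s6s3s4s2s5 (sign -1) contributes -[[[[[s1, s6], s3], s4], s2], s5]
  s1s6s3s4s5s2 (sign +1) contributes +[[[[[s1, s6], s3], s4], s5], s2]
  s1s6s3s5s2s4 (sign -1) contributes -[[[[[s1, s6], s3], s5], s2], s4]


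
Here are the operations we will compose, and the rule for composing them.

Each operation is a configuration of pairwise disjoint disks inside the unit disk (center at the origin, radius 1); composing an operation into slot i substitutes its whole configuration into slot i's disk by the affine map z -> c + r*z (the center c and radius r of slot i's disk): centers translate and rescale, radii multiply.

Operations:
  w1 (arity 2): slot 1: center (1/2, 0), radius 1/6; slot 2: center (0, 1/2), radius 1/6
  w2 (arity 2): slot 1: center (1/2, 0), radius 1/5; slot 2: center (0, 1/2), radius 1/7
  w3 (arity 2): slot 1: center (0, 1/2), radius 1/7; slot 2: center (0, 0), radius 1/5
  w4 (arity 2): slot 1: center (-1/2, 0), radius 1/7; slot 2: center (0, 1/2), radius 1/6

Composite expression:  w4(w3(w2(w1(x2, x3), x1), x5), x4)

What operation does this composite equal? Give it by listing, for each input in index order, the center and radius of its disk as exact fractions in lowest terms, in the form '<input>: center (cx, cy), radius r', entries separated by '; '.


x1: center (-1/2, 4/49), radius 1/343; x2: center (-239/490, 1/14), radius 1/1470; x3: center (-24/49, 18/245), radius 1/1470; x4: center (0, 1/2), radius 1/6; x5: center (-1/2, 0), radius 1/35

Only the slot chain above each x matters under w4; compose those maps.
input x2: applying the 4 nested substitutions gives center (-239/490, 1/14), radius 1/1470
input x3: applying the 4 nested substitutions gives center (-24/49, 18/245), radius 1/1470
input x1: applying the 3 nested substitutions gives center (-1/2, 4/49), radius 1/343
input x5: applying the 2 nested substitutions gives center (-1/2, 0), radius 1/35
input x4: applying the 1 nested substitution gives center (0, 1/2), radius 1/6


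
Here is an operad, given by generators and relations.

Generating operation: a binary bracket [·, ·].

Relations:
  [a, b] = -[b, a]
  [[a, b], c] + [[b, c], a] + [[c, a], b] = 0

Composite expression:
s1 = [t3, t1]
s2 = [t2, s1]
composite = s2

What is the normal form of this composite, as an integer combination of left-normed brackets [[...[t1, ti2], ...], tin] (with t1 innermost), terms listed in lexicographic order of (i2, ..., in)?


[[t1, t3], t2]


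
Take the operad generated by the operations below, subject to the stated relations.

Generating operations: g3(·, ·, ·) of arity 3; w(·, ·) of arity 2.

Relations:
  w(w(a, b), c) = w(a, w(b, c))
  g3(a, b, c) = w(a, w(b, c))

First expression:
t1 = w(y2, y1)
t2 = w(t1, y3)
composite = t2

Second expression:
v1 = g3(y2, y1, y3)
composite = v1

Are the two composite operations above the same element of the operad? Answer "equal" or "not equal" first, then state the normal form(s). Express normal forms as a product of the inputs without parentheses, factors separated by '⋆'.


The first expression, normalized: y2 ⋆ y1 ⋆ y3
The second expression, normalized: y2 ⋆ y1 ⋆ y3
One common form — equal.

equal; both compose to y2 ⋆ y1 ⋆ y3


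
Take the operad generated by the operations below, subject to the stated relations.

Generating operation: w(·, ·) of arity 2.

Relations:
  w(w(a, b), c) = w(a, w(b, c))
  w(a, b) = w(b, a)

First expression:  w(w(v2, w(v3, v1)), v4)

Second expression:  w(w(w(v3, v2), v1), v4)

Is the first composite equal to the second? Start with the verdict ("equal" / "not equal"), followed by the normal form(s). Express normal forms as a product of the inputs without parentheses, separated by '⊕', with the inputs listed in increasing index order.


equal: each reduces to v1 ⊕ v2 ⊕ v3 ⊕ v4

The first expression, normalized: v1 ⊕ v2 ⊕ v3 ⊕ v4
The second expression, normalized: v1 ⊕ v2 ⊕ v3 ⊕ v4
One common form — equal.


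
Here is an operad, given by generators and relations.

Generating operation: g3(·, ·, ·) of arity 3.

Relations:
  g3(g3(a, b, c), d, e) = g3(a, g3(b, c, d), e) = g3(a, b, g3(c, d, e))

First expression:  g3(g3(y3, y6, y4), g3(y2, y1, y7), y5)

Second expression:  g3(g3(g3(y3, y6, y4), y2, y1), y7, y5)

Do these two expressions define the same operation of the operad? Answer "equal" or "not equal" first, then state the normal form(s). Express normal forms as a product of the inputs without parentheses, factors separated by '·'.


equal: each reduces to y3 · y6 · y4 · y2 · y1 · y7 · y5

Normal form of the first expression: y3 · y6 · y4 · y2 · y1 · y7 · y5
Normal form of the second expression: y3 · y6 · y4 · y2 · y1 · y7 · y5
The forms coincide; equal.


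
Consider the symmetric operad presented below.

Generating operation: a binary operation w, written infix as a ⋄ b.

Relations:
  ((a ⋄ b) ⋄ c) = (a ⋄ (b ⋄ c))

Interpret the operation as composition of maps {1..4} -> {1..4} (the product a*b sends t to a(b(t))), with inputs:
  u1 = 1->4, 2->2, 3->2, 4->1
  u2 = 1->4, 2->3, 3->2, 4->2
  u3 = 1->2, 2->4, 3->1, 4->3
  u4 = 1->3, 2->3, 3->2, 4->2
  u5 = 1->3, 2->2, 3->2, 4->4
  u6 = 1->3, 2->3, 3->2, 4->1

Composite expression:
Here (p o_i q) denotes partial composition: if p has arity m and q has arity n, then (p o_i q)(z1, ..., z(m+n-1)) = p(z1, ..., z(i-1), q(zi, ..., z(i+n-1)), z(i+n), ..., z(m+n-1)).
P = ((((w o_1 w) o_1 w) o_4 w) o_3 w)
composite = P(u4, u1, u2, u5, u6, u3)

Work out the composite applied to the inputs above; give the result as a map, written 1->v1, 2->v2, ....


(u4 ⋄ u1) = 1->2, 2->3, 3->3, 4->3
(u2 ⋄ u5) = 1->2, 2->3, 3->3, 4->2
((u4 ⋄ u1) ⋄ (u2 ⋄ u5)) = 1->3, 2->3, 3->3, 4->3
(u6 ⋄ u3) = 1->3, 2->1, 3->3, 4->2
(((u4 ⋄ u1) ⋄ (u2 ⋄ u5)) ⋄ (u6 ⋄ u3)) = 1->3, 2->3, 3->3, 4->3

1->3, 2->3, 3->3, 4->3


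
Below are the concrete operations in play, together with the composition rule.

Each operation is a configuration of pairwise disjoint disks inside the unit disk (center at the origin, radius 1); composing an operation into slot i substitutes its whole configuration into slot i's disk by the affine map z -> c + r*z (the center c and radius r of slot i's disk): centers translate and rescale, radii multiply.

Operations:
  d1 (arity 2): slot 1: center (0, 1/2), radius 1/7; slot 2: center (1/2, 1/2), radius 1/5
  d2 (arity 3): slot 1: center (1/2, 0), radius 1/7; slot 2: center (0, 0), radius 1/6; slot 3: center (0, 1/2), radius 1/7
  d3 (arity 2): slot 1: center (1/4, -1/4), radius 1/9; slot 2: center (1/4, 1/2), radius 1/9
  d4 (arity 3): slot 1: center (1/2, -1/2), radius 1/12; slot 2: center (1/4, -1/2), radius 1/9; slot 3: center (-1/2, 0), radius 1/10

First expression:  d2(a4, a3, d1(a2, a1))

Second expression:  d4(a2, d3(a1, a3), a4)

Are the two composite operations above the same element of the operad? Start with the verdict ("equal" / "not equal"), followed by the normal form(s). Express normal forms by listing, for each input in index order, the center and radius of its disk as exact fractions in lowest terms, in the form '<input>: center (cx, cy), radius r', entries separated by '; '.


not equal: they reduce to a1: center (1/14, 4/7), radius 1/35; a2: center (0, 4/7), radius 1/49; a3: center (0, 0), radius 1/6; a4: center (1/2, 0), radius 1/7 and a1: center (5/18, -19/36), radius 1/81; a2: center (1/2, -1/2), radius 1/12; a3: center (5/18, -4/9), radius 1/81; a4: center (-1/2, 0), radius 1/10

The first expression, normalized: a1: center (1/14, 4/7), radius 1/35; a2: center (0, 4/7), radius 1/49; a3: center (0, 0), radius 1/6; a4: center (1/2, 0), radius 1/7
The second expression, normalized: a1: center (5/18, -19/36), radius 1/81; a2: center (1/2, -1/2), radius 1/12; a3: center (5/18, -4/9), radius 1/81; a4: center (-1/2, 0), radius 1/10
The forms do not match — not equal.


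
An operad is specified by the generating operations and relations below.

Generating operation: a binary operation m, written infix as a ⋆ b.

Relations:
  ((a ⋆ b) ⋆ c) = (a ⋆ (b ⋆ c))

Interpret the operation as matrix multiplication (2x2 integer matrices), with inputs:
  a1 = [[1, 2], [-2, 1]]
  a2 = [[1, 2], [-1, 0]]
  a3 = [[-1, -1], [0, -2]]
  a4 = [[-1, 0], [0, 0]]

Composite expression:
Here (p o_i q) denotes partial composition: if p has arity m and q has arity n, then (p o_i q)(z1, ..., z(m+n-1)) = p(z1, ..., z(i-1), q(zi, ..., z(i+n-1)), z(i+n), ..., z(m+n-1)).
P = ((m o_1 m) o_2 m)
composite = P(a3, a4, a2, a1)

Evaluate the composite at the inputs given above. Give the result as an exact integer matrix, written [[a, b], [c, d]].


[[-3, 4], [0, 0]]

(a4 ⋆ a2) = [[-1, -2], [0, 0]]
(a3 ⋆ (a4 ⋆ a2)) = [[1, 2], [0, 0]]
((a3 ⋆ (a4 ⋆ a2)) ⋆ a1) = [[-3, 4], [0, 0]]


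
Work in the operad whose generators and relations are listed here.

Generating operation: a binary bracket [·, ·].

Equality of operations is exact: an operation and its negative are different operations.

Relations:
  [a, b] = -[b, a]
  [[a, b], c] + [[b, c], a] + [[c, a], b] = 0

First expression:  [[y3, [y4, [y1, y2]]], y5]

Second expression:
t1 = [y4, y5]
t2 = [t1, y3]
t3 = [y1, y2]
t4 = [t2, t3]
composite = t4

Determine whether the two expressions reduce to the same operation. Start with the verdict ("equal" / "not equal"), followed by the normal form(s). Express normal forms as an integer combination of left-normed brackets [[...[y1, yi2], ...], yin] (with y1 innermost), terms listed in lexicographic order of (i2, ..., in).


not equal; the first gives [[[[y1, y2], y4], y3], y5] and the second [[[[y1, y2], y3], y4], y5] - [[[[y1, y2], y3], y5], y4] - [[[[y1, y2], y4], y5], y3] + [[[[y1, y2], y5], y4], y3]

The first expression, normalized: [[[[y1, y2], y4], y3], y5]
The second expression, normalized: [[[[y1, y2], y3], y4], y5] - [[[[y1, y2], y3], y5], y4] - [[[[y1, y2], y4], y5], y3] + [[[[y1, y2], y5], y4], y3]
Distinct normal forms: not equal.


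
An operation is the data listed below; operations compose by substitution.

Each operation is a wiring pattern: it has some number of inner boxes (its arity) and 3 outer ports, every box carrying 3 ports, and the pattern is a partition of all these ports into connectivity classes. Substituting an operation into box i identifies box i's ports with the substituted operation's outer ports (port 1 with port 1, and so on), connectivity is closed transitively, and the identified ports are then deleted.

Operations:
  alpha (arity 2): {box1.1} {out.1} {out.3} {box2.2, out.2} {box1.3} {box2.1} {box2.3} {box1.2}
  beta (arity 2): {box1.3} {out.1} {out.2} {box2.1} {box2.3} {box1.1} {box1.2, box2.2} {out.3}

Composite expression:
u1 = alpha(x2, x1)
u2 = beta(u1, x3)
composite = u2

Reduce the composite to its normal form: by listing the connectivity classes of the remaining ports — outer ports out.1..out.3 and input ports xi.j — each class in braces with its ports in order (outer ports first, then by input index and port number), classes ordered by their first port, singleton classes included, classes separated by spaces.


{out.1} {out.2} {out.3} {x1.1} {x1.2, x3.2} {x1.3} {x2.1} {x2.2} {x2.3} {x3.1} {x3.3}
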